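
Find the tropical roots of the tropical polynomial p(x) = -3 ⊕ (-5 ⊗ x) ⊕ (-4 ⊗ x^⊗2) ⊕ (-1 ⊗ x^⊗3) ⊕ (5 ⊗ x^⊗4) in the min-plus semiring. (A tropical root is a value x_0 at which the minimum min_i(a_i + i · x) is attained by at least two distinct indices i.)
Roots: {-6, -3, -1, 2}

Each tropical root is a break point of the lower envelope of the lines y = a_i + i · x (there are 5 lines, with slopes 0, 1, ..., 4). Only the lines that attain the minimum somewhere contribute to roots; other lines are dominated. Here the surviving (envelope) indices are i = 4, i = 3, i = 2, i = 1, i = 0.
Intersections between consecutive envelope lines give the roots: for adjacent envelope indices i < j the intersection is x = (a_i − a_j) / (j − i). Reading off the sorted break points: {-6, -3, -1, 2}.
Verification: at each break x_0, at least two indices attain the minimum of min_i(a_i + i · x_0).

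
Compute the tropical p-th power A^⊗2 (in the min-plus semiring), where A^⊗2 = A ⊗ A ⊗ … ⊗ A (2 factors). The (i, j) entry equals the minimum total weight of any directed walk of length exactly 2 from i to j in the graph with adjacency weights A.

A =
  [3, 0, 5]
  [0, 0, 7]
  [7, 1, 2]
A^⊗2 =
  [0, 0, 7]
  [0, 0, 5]
  [1, 1, 4]

Each entry (A^⊗2)_ij equals the minimum over all length-2 walks i = v_0 → v_1 → … → v_2 = j of Σ_t A[v_t][v_{t+1}]. For example, for (i, j) = (0, 2) we minimise over 3 possible intermediate vertex sequences; the minimum is 7, attained along the walk 0 → 1 → 2.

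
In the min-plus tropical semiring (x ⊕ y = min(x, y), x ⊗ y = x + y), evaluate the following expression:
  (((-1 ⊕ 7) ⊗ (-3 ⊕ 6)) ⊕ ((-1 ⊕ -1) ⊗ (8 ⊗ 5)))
(((-1 ⊕ 7) ⊗ (-3 ⊕ 6)) ⊕ ((-1 ⊕ -1) ⊗ (8 ⊗ 5))) = -4

Expand innermost to outermost. Recall ⊕ takes the minimum of its arguments and ⊗ takes their sum. Working out the expression (((-1 ⊕ 7) ⊗ (-3 ⊕ 6)) ⊕ ((-1 ⊕ -1) ⊗ (8 ⊗ 5))) gives -4.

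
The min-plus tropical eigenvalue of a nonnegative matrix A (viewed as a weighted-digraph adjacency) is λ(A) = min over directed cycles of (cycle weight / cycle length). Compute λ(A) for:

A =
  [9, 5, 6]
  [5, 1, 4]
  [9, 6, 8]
λ(A) = 1

Enumerate directed cycles and compute their means (weight / length). Sample:
  cycle 0 → 0: weight = 9, length = 1, mean = 9/1 ≈ 9.000
  cycle 1 → 1: weight = 1, length = 1, mean = 1/1 ≈ 1.000
  cycle 2 → 2: weight = 8, length = 1, mean = 8/1 ≈ 8.000
  cycle 0 → 1 → 0: weight = 10, length = 2, mean = 10/2 ≈ 5.000
  cycle 0 → 2 → 0: weight = 15, length = 2, mean = 15/2 ≈ 7.500
  cycle 1 → 0 → 1: weight = 10, length = 2, mean = 10/2 ≈ 5.000
Minimum mean = 1.000, attained e.g. along the cycle 1 → 1 with weight 1 and length 1. So λ(A) = 1/1 = 1.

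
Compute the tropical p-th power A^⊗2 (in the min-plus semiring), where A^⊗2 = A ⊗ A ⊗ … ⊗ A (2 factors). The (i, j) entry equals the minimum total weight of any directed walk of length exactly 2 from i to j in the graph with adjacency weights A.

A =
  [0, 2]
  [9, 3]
A^⊗2 =
  [0, 2]
  [9, 6]

Each entry (A^⊗2)_ij equals the minimum over all length-2 walks i = v_0 → v_1 → … → v_2 = j of Σ_t A[v_t][v_{t+1}]. For example, for (i, j) = (0, 1) we minimise over 2 possible intermediate vertex sequences; the minimum is 2, attained along the walk 0 → 0 → 1.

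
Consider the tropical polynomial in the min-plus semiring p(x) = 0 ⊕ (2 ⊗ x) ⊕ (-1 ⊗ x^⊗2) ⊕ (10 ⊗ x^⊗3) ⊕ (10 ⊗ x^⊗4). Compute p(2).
p(2) = 0

A tropical monomial a ⊗ x^⊗i evaluates to a + i · x. Evaluating each term at x = 2:
  Term 0 contributes 0 + 0 · 2 = 0
  Term 1 contributes 2 + 1 · 2 = 4
  Term 2 contributes -1 + 2 · 2 = 3
  Term 3 contributes 10 + 3 · 2 = 16
  Term 4 contributes 10 + 4 · 2 = 18
p(2) = ⊕ of these = min[0, 4, 3, 16, 18] = 0.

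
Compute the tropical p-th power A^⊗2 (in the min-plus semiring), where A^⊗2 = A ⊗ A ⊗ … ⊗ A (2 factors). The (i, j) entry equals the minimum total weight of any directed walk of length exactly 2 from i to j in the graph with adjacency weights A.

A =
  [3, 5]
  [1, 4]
A^⊗2 =
  [6, 8]
  [4, 6]

Each entry (A^⊗2)_ij equals the minimum over all length-2 walks i = v_0 → v_1 → … → v_2 = j of Σ_t A[v_t][v_{t+1}]. For example, for (i, j) = (0, 1) we minimise over 2 possible intermediate vertex sequences; the minimum is 8, attained along the walk 0 → 0 → 1.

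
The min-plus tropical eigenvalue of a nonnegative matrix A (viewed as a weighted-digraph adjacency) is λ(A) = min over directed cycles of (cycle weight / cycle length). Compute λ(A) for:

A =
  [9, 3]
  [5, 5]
λ(A) = 4

Enumerate directed cycles and compute their means (weight / length). Sample:
  cycle 0 → 0: weight = 9, length = 1, mean = 9/1 ≈ 9.000
  cycle 1 → 1: weight = 5, length = 1, mean = 5/1 ≈ 5.000
  cycle 0 → 1 → 0: weight = 8, length = 2, mean = 8/2 ≈ 4.000
  cycle 1 → 0 → 1: weight = 8, length = 2, mean = 8/2 ≈ 4.000
Minimum mean = 4.000, attained e.g. along the cycle 0 → 1 → 0 with weight 8 and length 2. So λ(A) = 8/2 = 4.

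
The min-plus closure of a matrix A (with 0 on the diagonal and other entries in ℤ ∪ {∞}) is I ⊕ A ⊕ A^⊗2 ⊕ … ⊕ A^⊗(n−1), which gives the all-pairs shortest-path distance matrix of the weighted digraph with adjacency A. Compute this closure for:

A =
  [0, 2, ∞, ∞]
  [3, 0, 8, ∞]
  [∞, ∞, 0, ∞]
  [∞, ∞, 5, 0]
Closure =
  [0, 2, 10, ∞]
  [3, 0, 8, ∞]
  [∞, ∞, 0, ∞]
  [∞, ∞, 5, 0]

This is the Floyd-Warshall all-pairs shortest-path computation. For each intermediate vertex k = 0, 1, …, 3, update dist[i][j] ← min(dist[i][j], dist[i][k] + dist[k][j]). The final matrix gives, for each (i, j), the minimum total weight of any directed path from i to j (possibly empty when i = j).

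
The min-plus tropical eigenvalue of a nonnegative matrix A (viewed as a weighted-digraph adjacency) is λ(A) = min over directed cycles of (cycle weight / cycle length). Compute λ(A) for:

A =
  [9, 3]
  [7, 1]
λ(A) = 1

Enumerate directed cycles and compute their means (weight / length). Sample:
  cycle 0 → 0: weight = 9, length = 1, mean = 9/1 ≈ 9.000
  cycle 1 → 1: weight = 1, length = 1, mean = 1/1 ≈ 1.000
  cycle 0 → 1 → 0: weight = 10, length = 2, mean = 10/2 ≈ 5.000
  cycle 1 → 0 → 1: weight = 10, length = 2, mean = 10/2 ≈ 5.000
Minimum mean = 1.000, attained e.g. along the cycle 1 → 1 with weight 1 and length 1. So λ(A) = 1/1 = 1.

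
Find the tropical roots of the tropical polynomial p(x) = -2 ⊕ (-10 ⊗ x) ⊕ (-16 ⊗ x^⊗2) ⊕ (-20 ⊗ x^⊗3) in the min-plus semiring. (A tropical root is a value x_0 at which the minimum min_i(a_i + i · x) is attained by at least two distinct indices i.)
Roots: {4, 6, 8}

Each tropical root is a break point of the lower envelope of the lines y = a_i + i · x (there are 4 lines, with slopes 0, 1, ..., 3). Only the lines that attain the minimum somewhere contribute to roots; other lines are dominated. Here the surviving (envelope) indices are i = 3, i = 2, i = 1, i = 0.
Intersections between consecutive envelope lines give the roots: for adjacent envelope indices i < j the intersection is x = (a_i − a_j) / (j − i). Reading off the sorted break points: {4, 6, 8}.
Verification: at each break x_0, at least two indices attain the minimum of min_i(a_i + i · x_0).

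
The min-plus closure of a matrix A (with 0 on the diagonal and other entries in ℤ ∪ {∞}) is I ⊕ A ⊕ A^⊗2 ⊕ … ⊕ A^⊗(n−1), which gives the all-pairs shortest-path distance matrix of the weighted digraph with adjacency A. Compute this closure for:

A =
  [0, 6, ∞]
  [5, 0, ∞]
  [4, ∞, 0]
Closure =
  [0, 6, ∞]
  [5, 0, ∞]
  [4, 10, 0]

This is the Floyd-Warshall all-pairs shortest-path computation. For each intermediate vertex k = 0, 1, …, 2, update dist[i][j] ← min(dist[i][j], dist[i][k] + dist[k][j]). The final matrix gives, for each (i, j), the minimum total weight of any directed path from i to j (possibly empty when i = j).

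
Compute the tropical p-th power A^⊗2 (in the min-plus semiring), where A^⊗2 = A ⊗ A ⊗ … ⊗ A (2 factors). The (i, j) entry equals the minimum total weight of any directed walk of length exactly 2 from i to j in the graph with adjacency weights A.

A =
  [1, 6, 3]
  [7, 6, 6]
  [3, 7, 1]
A^⊗2 =
  [2, 7, 4]
  [8, 12, 7]
  [4, 8, 2]

Each entry (A^⊗2)_ij equals the minimum over all length-2 walks i = v_0 → v_1 → … → v_2 = j of Σ_t A[v_t][v_{t+1}]. For example, for (i, j) = (0, 2) we minimise over 3 possible intermediate vertex sequences; the minimum is 4, attained along the walk 0 → 0 → 2.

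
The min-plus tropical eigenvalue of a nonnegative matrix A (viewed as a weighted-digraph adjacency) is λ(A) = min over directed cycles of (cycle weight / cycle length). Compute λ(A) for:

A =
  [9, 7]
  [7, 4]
λ(A) = 4

Enumerate directed cycles and compute their means (weight / length). Sample:
  cycle 0 → 0: weight = 9, length = 1, mean = 9/1 ≈ 9.000
  cycle 1 → 1: weight = 4, length = 1, mean = 4/1 ≈ 4.000
  cycle 0 → 1 → 0: weight = 14, length = 2, mean = 14/2 ≈ 7.000
  cycle 1 → 0 → 1: weight = 14, length = 2, mean = 14/2 ≈ 7.000
Minimum mean = 4.000, attained e.g. along the cycle 1 → 1 with weight 4 and length 1. So λ(A) = 4/1 = 4.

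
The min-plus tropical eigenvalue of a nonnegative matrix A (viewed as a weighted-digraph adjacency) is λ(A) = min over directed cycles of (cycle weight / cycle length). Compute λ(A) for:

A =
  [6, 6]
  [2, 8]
λ(A) = 4

Enumerate directed cycles and compute their means (weight / length). Sample:
  cycle 0 → 0: weight = 6, length = 1, mean = 6/1 ≈ 6.000
  cycle 1 → 1: weight = 8, length = 1, mean = 8/1 ≈ 8.000
  cycle 0 → 1 → 0: weight = 8, length = 2, mean = 8/2 ≈ 4.000
  cycle 1 → 0 → 1: weight = 8, length = 2, mean = 8/2 ≈ 4.000
Minimum mean = 4.000, attained e.g. along the cycle 0 → 1 → 0 with weight 8 and length 2. So λ(A) = 8/2 = 4.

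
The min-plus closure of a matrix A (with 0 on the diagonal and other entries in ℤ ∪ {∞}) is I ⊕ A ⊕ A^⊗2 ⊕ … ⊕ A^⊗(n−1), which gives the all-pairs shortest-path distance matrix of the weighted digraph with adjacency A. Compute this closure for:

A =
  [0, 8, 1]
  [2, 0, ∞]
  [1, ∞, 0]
Closure =
  [0, 8, 1]
  [2, 0, 3]
  [1, 9, 0]

This is the Floyd-Warshall all-pairs shortest-path computation. For each intermediate vertex k = 0, 1, …, 2, update dist[i][j] ← min(dist[i][j], dist[i][k] + dist[k][j]). The final matrix gives, for each (i, j), the minimum total weight of any directed path from i to j (possibly empty when i = j).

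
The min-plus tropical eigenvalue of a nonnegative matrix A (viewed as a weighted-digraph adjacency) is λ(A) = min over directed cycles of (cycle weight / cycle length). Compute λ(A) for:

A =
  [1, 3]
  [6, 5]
λ(A) = 1

Enumerate directed cycles and compute their means (weight / length). Sample:
  cycle 0 → 0: weight = 1, length = 1, mean = 1/1 ≈ 1.000
  cycle 1 → 1: weight = 5, length = 1, mean = 5/1 ≈ 5.000
  cycle 0 → 1 → 0: weight = 9, length = 2, mean = 9/2 ≈ 4.500
  cycle 1 → 0 → 1: weight = 9, length = 2, mean = 9/2 ≈ 4.500
Minimum mean = 1.000, attained e.g. along the cycle 0 → 0 with weight 1 and length 1. So λ(A) = 1/1 = 1.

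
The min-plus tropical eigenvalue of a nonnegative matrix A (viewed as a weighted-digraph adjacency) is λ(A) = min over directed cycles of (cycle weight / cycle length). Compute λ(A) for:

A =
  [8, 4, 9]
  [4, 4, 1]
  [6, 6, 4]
λ(A) = 7/2

Enumerate directed cycles and compute their means (weight / length). Sample:
  cycle 0 → 0: weight = 8, length = 1, mean = 8/1 ≈ 8.000
  cycle 1 → 1: weight = 4, length = 1, mean = 4/1 ≈ 4.000
  cycle 2 → 2: weight = 4, length = 1, mean = 4/1 ≈ 4.000
  cycle 0 → 1 → 0: weight = 8, length = 2, mean = 8/2 ≈ 4.000
  cycle 0 → 2 → 0: weight = 15, length = 2, mean = 15/2 ≈ 7.500
  cycle 1 → 0 → 1: weight = 8, length = 2, mean = 8/2 ≈ 4.000
Minimum mean = 3.500, attained e.g. along the cycle 1 → 2 → 1 with weight 7 and length 2. So λ(A) = 7/2 = 7/2.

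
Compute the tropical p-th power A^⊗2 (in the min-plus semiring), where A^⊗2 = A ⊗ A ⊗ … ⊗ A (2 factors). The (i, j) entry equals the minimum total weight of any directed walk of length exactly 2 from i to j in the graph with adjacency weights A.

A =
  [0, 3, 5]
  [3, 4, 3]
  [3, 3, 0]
A^⊗2 =
  [0, 3, 5]
  [3, 6, 3]
  [3, 3, 0]

Each entry (A^⊗2)_ij equals the minimum over all length-2 walks i = v_0 → v_1 → … → v_2 = j of Σ_t A[v_t][v_{t+1}]. For example, for (i, j) = (0, 2) we minimise over 3 possible intermediate vertex sequences; the minimum is 5, attained along the walk 0 → 0 → 2.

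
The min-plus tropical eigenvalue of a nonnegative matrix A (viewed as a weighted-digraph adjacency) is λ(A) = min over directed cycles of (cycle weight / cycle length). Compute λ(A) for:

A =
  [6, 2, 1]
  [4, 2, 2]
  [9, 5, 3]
λ(A) = 2

Enumerate directed cycles and compute their means (weight / length). Sample:
  cycle 0 → 0: weight = 6, length = 1, mean = 6/1 ≈ 6.000
  cycle 1 → 1: weight = 2, length = 1, mean = 2/1 ≈ 2.000
  cycle 2 → 2: weight = 3, length = 1, mean = 3/1 ≈ 3.000
  cycle 0 → 1 → 0: weight = 6, length = 2, mean = 6/2 ≈ 3.000
  cycle 0 → 2 → 0: weight = 10, length = 2, mean = 10/2 ≈ 5.000
  cycle 1 → 0 → 1: weight = 6, length = 2, mean = 6/2 ≈ 3.000
Minimum mean = 2.000, attained e.g. along the cycle 1 → 1 with weight 2 and length 1. So λ(A) = 2/1 = 2.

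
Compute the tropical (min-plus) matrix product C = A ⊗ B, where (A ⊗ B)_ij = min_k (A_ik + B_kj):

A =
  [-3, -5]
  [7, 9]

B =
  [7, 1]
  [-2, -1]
A ⊗ B =
  [-7, -6]
  [7, 8]

Apply the min-plus product entry-by-entry:
  C[0][0] = min over k of (A[0][0] + B[0][0] = -3 + 7 = 4, A[0][1] + B[1][0] = -5 + -2 = -7) = -7 (attained at k = 1)
  C[0][1] = min over k of (A[0][0] + B[0][1] = -3 + 1 = -2, A[0][1] + B[1][1] = -5 + -1 = -6) = -6 (attained at k = 1)
  C[1][0] = min over k of (A[1][0] + B[0][0] = 7 + 7 = 14, A[1][1] + B[1][0] = 9 + -2 = 7) = 7 (attained at k = 1)
  C[1][1] = min over k of (A[1][0] + B[0][1] = 7 + 1 = 8, A[1][1] + B[1][1] = 9 + -1 = 8) = 8 (attained at k = 0)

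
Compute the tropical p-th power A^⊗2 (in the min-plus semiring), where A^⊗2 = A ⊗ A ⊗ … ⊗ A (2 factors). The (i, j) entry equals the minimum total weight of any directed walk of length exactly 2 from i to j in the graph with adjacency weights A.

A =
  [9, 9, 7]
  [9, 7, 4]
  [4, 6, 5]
A^⊗2 =
  [11, 13, 12]
  [8, 10, 9]
  [9, 11, 10]

Each entry (A^⊗2)_ij equals the minimum over all length-2 walks i = v_0 → v_1 → … → v_2 = j of Σ_t A[v_t][v_{t+1}]. For example, for (i, j) = (0, 2) we minimise over 3 possible intermediate vertex sequences; the minimum is 12, attained along the walk 0 → 2 → 2.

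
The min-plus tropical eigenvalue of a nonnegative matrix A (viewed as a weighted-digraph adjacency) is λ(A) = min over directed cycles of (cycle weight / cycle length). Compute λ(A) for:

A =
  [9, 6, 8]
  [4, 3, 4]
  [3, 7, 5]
λ(A) = 3

Enumerate directed cycles and compute their means (weight / length). Sample:
  cycle 0 → 0: weight = 9, length = 1, mean = 9/1 ≈ 9.000
  cycle 1 → 1: weight = 3, length = 1, mean = 3/1 ≈ 3.000
  cycle 2 → 2: weight = 5, length = 1, mean = 5/1 ≈ 5.000
  cycle 0 → 1 → 0: weight = 10, length = 2, mean = 10/2 ≈ 5.000
  cycle 0 → 2 → 0: weight = 11, length = 2, mean = 11/2 ≈ 5.500
  cycle 1 → 0 → 1: weight = 10, length = 2, mean = 10/2 ≈ 5.000
Minimum mean = 3.000, attained e.g. along the cycle 1 → 1 with weight 3 and length 1. So λ(A) = 3/1 = 3.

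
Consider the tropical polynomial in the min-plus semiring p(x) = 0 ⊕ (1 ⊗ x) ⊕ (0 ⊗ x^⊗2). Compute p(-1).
p(-1) = -2

A tropical monomial a ⊗ x^⊗i evaluates to a + i · x. Evaluating each term at x = -1:
  Term 0 contributes 0 + 0 · -1 = 0
  Term 1 contributes 1 + 1 · -1 = 0
  Term 2 contributes 0 + 2 · -1 = -2
p(-1) = ⊕ of these = min[0, 0, -2] = -2.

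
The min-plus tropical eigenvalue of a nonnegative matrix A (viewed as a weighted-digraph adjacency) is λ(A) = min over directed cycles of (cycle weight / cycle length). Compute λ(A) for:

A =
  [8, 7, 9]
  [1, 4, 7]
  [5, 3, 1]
λ(A) = 1

Enumerate directed cycles and compute their means (weight / length). Sample:
  cycle 0 → 0: weight = 8, length = 1, mean = 8/1 ≈ 8.000
  cycle 1 → 1: weight = 4, length = 1, mean = 4/1 ≈ 4.000
  cycle 2 → 2: weight = 1, length = 1, mean = 1/1 ≈ 1.000
  cycle 0 → 1 → 0: weight = 8, length = 2, mean = 8/2 ≈ 4.000
  cycle 0 → 2 → 0: weight = 14, length = 2, mean = 14/2 ≈ 7.000
  cycle 1 → 0 → 1: weight = 8, length = 2, mean = 8/2 ≈ 4.000
Minimum mean = 1.000, attained e.g. along the cycle 2 → 2 with weight 1 and length 1. So λ(A) = 1/1 = 1.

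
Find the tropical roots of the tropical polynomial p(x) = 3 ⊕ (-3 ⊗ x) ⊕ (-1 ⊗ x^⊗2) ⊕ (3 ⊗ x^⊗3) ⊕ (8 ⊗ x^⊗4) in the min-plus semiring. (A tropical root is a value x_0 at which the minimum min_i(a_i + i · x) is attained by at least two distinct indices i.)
Roots: {-5, -4, -2, 6}

Each tropical root is a break point of the lower envelope of the lines y = a_i + i · x (there are 5 lines, with slopes 0, 1, ..., 4). Only the lines that attain the minimum somewhere contribute to roots; other lines are dominated. Here the surviving (envelope) indices are i = 4, i = 3, i = 2, i = 1, i = 0.
Intersections between consecutive envelope lines give the roots: for adjacent envelope indices i < j the intersection is x = (a_i − a_j) / (j − i). Reading off the sorted break points: {-5, -4, -2, 6}.
Verification: at each break x_0, at least two indices attain the minimum of min_i(a_i + i · x_0).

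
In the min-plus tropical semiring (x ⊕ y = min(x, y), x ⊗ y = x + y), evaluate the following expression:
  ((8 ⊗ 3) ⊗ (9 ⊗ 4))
((8 ⊗ 3) ⊗ (9 ⊗ 4)) = 24

Expand innermost to outermost. Recall ⊕ takes the minimum of its arguments and ⊗ takes their sum. Working out the expression ((8 ⊗ 3) ⊗ (9 ⊗ 4)) gives 24.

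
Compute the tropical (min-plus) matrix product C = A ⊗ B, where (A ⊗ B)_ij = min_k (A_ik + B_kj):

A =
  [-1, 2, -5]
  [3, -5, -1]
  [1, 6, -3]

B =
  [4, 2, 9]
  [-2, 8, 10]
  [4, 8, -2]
A ⊗ B =
  [-1, 1, -7]
  [-7, 3, -3]
  [1, 3, -5]

Apply the min-plus product entry-by-entry:
  C[0][0] = min over k of (A[0][0] + B[0][0] = -1 + 4 = 3, A[0][1] + B[1][0] = 2 + -2 = 0, A[0][2] + B[2][0] = -5 + 4 = -1) = -1 (attained at k = 2)
  C[0][1] = min over k of (A[0][0] + B[0][1] = -1 + 2 = 1, A[0][1] + B[1][1] = 2 + 8 = 10, A[0][2] + B[2][1] = -5 + 8 = 3) = 1 (attained at k = 0)
  C[0][2] = min over k of (A[0][0] + B[0][2] = -1 + 9 = 8, A[0][1] + B[1][2] = 2 + 10 = 12, A[0][2] + B[2][2] = -5 + -2 = -7) = -7 (attained at k = 2)
  C[1][0] = min over k of (A[1][0] + B[0][0] = 3 + 4 = 7, A[1][1] + B[1][0] = -5 + -2 = -7, A[1][2] + B[2][0] = -1 + 4 = 3) = -7 (attained at k = 1)
  C[1][1] = min over k of (A[1][0] + B[0][1] = 3 + 2 = 5, A[1][1] + B[1][1] = -5 + 8 = 3, A[1][2] + B[2][1] = -1 + 8 = 7) = 3 (attained at k = 1)
  C[1][2] = min over k of (A[1][0] + B[0][2] = 3 + 9 = 12, A[1][1] + B[1][2] = -5 + 10 = 5, A[1][2] + B[2][2] = -1 + -2 = -3) = -3 (attained at k = 2)
  C[2][0] = min over k of (A[2][0] + B[0][0] = 1 + 4 = 5, A[2][1] + B[1][0] = 6 + -2 = 4, A[2][2] + B[2][0] = -3 + 4 = 1) = 1 (attained at k = 2)
  C[2][1] = min over k of (A[2][0] + B[0][1] = 1 + 2 = 3, A[2][1] + B[1][1] = 6 + 8 = 14, A[2][2] + B[2][1] = -3 + 8 = 5) = 3 (attained at k = 0)
  C[2][2] = min over k of (A[2][0] + B[0][2] = 1 + 9 = 10, A[2][1] + B[1][2] = 6 + 10 = 16, A[2][2] + B[2][2] = -3 + -2 = -5) = -5 (attained at k = 2)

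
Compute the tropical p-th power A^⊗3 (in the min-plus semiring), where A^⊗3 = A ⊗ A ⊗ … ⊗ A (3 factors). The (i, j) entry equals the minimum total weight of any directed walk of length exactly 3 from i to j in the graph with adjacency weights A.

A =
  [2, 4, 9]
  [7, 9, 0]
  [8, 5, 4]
A^⊗3 =
  [6, 8, 6]
  [10, 9, 5]
  [12, 10, 9]

Each entry (A^⊗3)_ij equals the minimum over all length-3 walks i = v_0 → v_1 → … → v_3 = j of Σ_t A[v_t][v_{t+1}]. For example, for (i, j) = (0, 2) we minimise over 9 possible intermediate vertex sequences; the minimum is 6, attained along the walk 0 → 0 → 1 → 2.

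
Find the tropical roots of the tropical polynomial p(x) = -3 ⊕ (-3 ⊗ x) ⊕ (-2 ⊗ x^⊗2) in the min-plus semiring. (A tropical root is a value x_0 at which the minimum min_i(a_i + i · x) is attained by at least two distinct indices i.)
Roots: {-1, 0}

Each tropical root is a break point of the lower envelope of the lines y = a_i + i · x (there are 3 lines, with slopes 0, 1, ..., 2). Only the lines that attain the minimum somewhere contribute to roots; other lines are dominated. Here the surviving (envelope) indices are i = 2, i = 1, i = 0.
Intersections between consecutive envelope lines give the roots: for adjacent envelope indices i < j the intersection is x = (a_i − a_j) / (j − i). Reading off the sorted break points: {-1, 0}.
Verification: at each break x_0, at least two indices attain the minimum of min_i(a_i + i · x_0).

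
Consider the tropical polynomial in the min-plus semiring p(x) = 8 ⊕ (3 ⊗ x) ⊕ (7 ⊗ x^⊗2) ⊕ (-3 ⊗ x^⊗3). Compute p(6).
p(6) = 8

A tropical monomial a ⊗ x^⊗i evaluates to a + i · x. Evaluating each term at x = 6:
  Term 0 contributes 8 + 0 · 6 = 8
  Term 1 contributes 3 + 1 · 6 = 9
  Term 2 contributes 7 + 2 · 6 = 19
  Term 3 contributes -3 + 3 · 6 = 15
p(6) = ⊕ of these = min[8, 9, 19, 15] = 8.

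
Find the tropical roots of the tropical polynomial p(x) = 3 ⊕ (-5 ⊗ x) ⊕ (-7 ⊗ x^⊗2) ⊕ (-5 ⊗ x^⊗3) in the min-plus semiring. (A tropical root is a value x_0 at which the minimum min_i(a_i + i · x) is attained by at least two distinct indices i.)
Roots: {-2, 2, 8}

Each tropical root is a break point of the lower envelope of the lines y = a_i + i · x (there are 4 lines, with slopes 0, 1, ..., 3). Only the lines that attain the minimum somewhere contribute to roots; other lines are dominated. Here the surviving (envelope) indices are i = 3, i = 2, i = 1, i = 0.
Intersections between consecutive envelope lines give the roots: for adjacent envelope indices i < j the intersection is x = (a_i − a_j) / (j − i). Reading off the sorted break points: {-2, 2, 8}.
Verification: at each break x_0, at least two indices attain the minimum of min_i(a_i + i · x_0).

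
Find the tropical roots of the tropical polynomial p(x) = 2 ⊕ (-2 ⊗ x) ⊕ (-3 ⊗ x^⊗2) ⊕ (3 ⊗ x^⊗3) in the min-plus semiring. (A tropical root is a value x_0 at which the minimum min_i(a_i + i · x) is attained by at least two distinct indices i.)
Roots: {-6, 1, 4}

Each tropical root is a break point of the lower envelope of the lines y = a_i + i · x (there are 4 lines, with slopes 0, 1, ..., 3). Only the lines that attain the minimum somewhere contribute to roots; other lines are dominated. Here the surviving (envelope) indices are i = 3, i = 2, i = 1, i = 0.
Intersections between consecutive envelope lines give the roots: for adjacent envelope indices i < j the intersection is x = (a_i − a_j) / (j − i). Reading off the sorted break points: {-6, 1, 4}.
Verification: at each break x_0, at least two indices attain the minimum of min_i(a_i + i · x_0).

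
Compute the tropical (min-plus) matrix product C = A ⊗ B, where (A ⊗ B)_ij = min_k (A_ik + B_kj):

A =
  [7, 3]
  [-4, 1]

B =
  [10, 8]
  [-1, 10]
A ⊗ B =
  [2, 13]
  [0, 4]

Apply the min-plus product entry-by-entry:
  C[0][0] = min over k of (A[0][0] + B[0][0] = 7 + 10 = 17, A[0][1] + B[1][0] = 3 + -1 = 2) = 2 (attained at k = 1)
  C[0][1] = min over k of (A[0][0] + B[0][1] = 7 + 8 = 15, A[0][1] + B[1][1] = 3 + 10 = 13) = 13 (attained at k = 1)
  C[1][0] = min over k of (A[1][0] + B[0][0] = -4 + 10 = 6, A[1][1] + B[1][0] = 1 + -1 = 0) = 0 (attained at k = 1)
  C[1][1] = min over k of (A[1][0] + B[0][1] = -4 + 8 = 4, A[1][1] + B[1][1] = 1 + 10 = 11) = 4 (attained at k = 0)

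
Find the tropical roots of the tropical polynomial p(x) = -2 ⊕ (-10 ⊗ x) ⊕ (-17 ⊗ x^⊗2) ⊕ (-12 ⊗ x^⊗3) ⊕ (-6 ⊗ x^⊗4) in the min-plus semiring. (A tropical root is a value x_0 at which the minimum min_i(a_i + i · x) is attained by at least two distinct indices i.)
Roots: {-6, -5, 7, 8}

Each tropical root is a break point of the lower envelope of the lines y = a_i + i · x (there are 5 lines, with slopes 0, 1, ..., 4). Only the lines that attain the minimum somewhere contribute to roots; other lines are dominated. Here the surviving (envelope) indices are i = 4, i = 3, i = 2, i = 1, i = 0.
Intersections between consecutive envelope lines give the roots: for adjacent envelope indices i < j the intersection is x = (a_i − a_j) / (j − i). Reading off the sorted break points: {-6, -5, 7, 8}.
Verification: at each break x_0, at least two indices attain the minimum of min_i(a_i + i · x_0).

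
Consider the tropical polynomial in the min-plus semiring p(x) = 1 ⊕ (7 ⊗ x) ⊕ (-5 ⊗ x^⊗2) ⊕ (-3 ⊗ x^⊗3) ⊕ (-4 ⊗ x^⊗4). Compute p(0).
p(0) = -5

A tropical monomial a ⊗ x^⊗i evaluates to a + i · x. Evaluating each term at x = 0:
  Term 0 contributes 1 + 0 · 0 = 1
  Term 1 contributes 7 + 1 · 0 = 7
  Term 2 contributes -5 + 2 · 0 = -5
  Term 3 contributes -3 + 3 · 0 = -3
  Term 4 contributes -4 + 4 · 0 = -4
p(0) = ⊕ of these = min[1, 7, -5, -3, -4] = -5.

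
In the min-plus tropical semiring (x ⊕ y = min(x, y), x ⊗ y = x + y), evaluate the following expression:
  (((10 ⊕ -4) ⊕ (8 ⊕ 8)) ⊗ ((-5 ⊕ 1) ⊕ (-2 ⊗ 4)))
(((10 ⊕ -4) ⊕ (8 ⊕ 8)) ⊗ ((-5 ⊕ 1) ⊕ (-2 ⊗ 4))) = -9

Expand innermost to outermost. Recall ⊕ takes the minimum of its arguments and ⊗ takes their sum. Working out the expression (((10 ⊕ -4) ⊕ (8 ⊕ 8)) ⊗ ((-5 ⊕ 1) ⊕ (-2 ⊗ 4))) gives -9.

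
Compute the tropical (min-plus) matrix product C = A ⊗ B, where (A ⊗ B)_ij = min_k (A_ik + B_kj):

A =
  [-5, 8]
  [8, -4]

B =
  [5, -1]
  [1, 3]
A ⊗ B =
  [0, -6]
  [-3, -1]

Apply the min-plus product entry-by-entry:
  C[0][0] = min over k of (A[0][0] + B[0][0] = -5 + 5 = 0, A[0][1] + B[1][0] = 8 + 1 = 9) = 0 (attained at k = 0)
  C[0][1] = min over k of (A[0][0] + B[0][1] = -5 + -1 = -6, A[0][1] + B[1][1] = 8 + 3 = 11) = -6 (attained at k = 0)
  C[1][0] = min over k of (A[1][0] + B[0][0] = 8 + 5 = 13, A[1][1] + B[1][0] = -4 + 1 = -3) = -3 (attained at k = 1)
  C[1][1] = min over k of (A[1][0] + B[0][1] = 8 + -1 = 7, A[1][1] + B[1][1] = -4 + 3 = -1) = -1 (attained at k = 1)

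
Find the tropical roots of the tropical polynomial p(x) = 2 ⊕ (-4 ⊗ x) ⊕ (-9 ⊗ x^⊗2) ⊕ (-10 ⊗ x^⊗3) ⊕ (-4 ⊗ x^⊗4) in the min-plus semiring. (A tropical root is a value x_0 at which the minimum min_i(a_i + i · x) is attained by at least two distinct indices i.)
Roots: {-6, 1, 5, 6}

Each tropical root is a break point of the lower envelope of the lines y = a_i + i · x (there are 5 lines, with slopes 0, 1, ..., 4). Only the lines that attain the minimum somewhere contribute to roots; other lines are dominated. Here the surviving (envelope) indices are i = 4, i = 3, i = 2, i = 1, i = 0.
Intersections between consecutive envelope lines give the roots: for adjacent envelope indices i < j the intersection is x = (a_i − a_j) / (j − i). Reading off the sorted break points: {-6, 1, 5, 6}.
Verification: at each break x_0, at least two indices attain the minimum of min_i(a_i + i · x_0).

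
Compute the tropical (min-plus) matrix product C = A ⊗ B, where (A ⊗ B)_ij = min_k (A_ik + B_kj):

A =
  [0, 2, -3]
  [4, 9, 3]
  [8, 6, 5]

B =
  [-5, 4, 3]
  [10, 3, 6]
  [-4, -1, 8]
A ⊗ B =
  [-7, -4, 3]
  [-1, 2, 7]
  [1, 4, 11]

Apply the min-plus product entry-by-entry:
  C[0][0] = min over k of (A[0][0] + B[0][0] = 0 + -5 = -5, A[0][1] + B[1][0] = 2 + 10 = 12, A[0][2] + B[2][0] = -3 + -4 = -7) = -7 (attained at k = 2)
  C[0][1] = min over k of (A[0][0] + B[0][1] = 0 + 4 = 4, A[0][1] + B[1][1] = 2 + 3 = 5, A[0][2] + B[2][1] = -3 + -1 = -4) = -4 (attained at k = 2)
  C[0][2] = min over k of (A[0][0] + B[0][2] = 0 + 3 = 3, A[0][1] + B[1][2] = 2 + 6 = 8, A[0][2] + B[2][2] = -3 + 8 = 5) = 3 (attained at k = 0)
  C[1][0] = min over k of (A[1][0] + B[0][0] = 4 + -5 = -1, A[1][1] + B[1][0] = 9 + 10 = 19, A[1][2] + B[2][0] = 3 + -4 = -1) = -1 (attained at k = 0)
  C[1][1] = min over k of (A[1][0] + B[0][1] = 4 + 4 = 8, A[1][1] + B[1][1] = 9 + 3 = 12, A[1][2] + B[2][1] = 3 + -1 = 2) = 2 (attained at k = 2)
  C[1][2] = min over k of (A[1][0] + B[0][2] = 4 + 3 = 7, A[1][1] + B[1][2] = 9 + 6 = 15, A[1][2] + B[2][2] = 3 + 8 = 11) = 7 (attained at k = 0)
  C[2][0] = min over k of (A[2][0] + B[0][0] = 8 + -5 = 3, A[2][1] + B[1][0] = 6 + 10 = 16, A[2][2] + B[2][0] = 5 + -4 = 1) = 1 (attained at k = 2)
  C[2][1] = min over k of (A[2][0] + B[0][1] = 8 + 4 = 12, A[2][1] + B[1][1] = 6 + 3 = 9, A[2][2] + B[2][1] = 5 + -1 = 4) = 4 (attained at k = 2)
  C[2][2] = min over k of (A[2][0] + B[0][2] = 8 + 3 = 11, A[2][1] + B[1][2] = 6 + 6 = 12, A[2][2] + B[2][2] = 5 + 8 = 13) = 11 (attained at k = 0)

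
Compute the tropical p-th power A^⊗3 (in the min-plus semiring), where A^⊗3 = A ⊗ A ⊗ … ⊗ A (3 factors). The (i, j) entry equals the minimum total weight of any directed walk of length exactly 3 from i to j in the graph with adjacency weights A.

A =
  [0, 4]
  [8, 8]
A^⊗3 =
  [0, 4]
  [8, 12]

Each entry (A^⊗3)_ij equals the minimum over all length-3 walks i = v_0 → v_1 → … → v_3 = j of Σ_t A[v_t][v_{t+1}]. For example, for (i, j) = (0, 1) we minimise over 4 possible intermediate vertex sequences; the minimum is 4, attained along the walk 0 → 0 → 0 → 1.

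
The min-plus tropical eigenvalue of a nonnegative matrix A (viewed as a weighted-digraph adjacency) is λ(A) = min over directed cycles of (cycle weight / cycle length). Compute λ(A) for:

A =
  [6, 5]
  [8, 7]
λ(A) = 6

Enumerate directed cycles and compute their means (weight / length). Sample:
  cycle 0 → 0: weight = 6, length = 1, mean = 6/1 ≈ 6.000
  cycle 1 → 1: weight = 7, length = 1, mean = 7/1 ≈ 7.000
  cycle 0 → 1 → 0: weight = 13, length = 2, mean = 13/2 ≈ 6.500
  cycle 1 → 0 → 1: weight = 13, length = 2, mean = 13/2 ≈ 6.500
Minimum mean = 6.000, attained e.g. along the cycle 0 → 0 with weight 6 and length 1. So λ(A) = 6/1 = 6.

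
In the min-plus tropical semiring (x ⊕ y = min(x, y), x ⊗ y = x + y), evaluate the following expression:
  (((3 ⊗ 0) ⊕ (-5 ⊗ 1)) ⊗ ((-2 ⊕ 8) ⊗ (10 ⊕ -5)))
(((3 ⊗ 0) ⊕ (-5 ⊗ 1)) ⊗ ((-2 ⊕ 8) ⊗ (10 ⊕ -5))) = -11

Expand innermost to outermost. Recall ⊕ takes the minimum of its arguments and ⊗ takes their sum. Working out the expression (((3 ⊗ 0) ⊕ (-5 ⊗ 1)) ⊗ ((-2 ⊕ 8) ⊗ (10 ⊕ -5))) gives -11.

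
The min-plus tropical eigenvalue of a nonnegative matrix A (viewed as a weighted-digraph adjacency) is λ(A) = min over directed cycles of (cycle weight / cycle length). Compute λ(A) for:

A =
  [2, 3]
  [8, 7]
λ(A) = 2

Enumerate directed cycles and compute their means (weight / length). Sample:
  cycle 0 → 0: weight = 2, length = 1, mean = 2/1 ≈ 2.000
  cycle 1 → 1: weight = 7, length = 1, mean = 7/1 ≈ 7.000
  cycle 0 → 1 → 0: weight = 11, length = 2, mean = 11/2 ≈ 5.500
  cycle 1 → 0 → 1: weight = 11, length = 2, mean = 11/2 ≈ 5.500
Minimum mean = 2.000, attained e.g. along the cycle 0 → 0 with weight 2 and length 1. So λ(A) = 2/1 = 2.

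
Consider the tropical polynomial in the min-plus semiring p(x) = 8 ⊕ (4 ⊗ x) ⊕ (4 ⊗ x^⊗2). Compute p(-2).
p(-2) = 0

A tropical monomial a ⊗ x^⊗i evaluates to a + i · x. Evaluating each term at x = -2:
  Term 0 contributes 8 + 0 · -2 = 8
  Term 1 contributes 4 + 1 · -2 = 2
  Term 2 contributes 4 + 2 · -2 = 0
p(-2) = ⊕ of these = min[8, 2, 0] = 0.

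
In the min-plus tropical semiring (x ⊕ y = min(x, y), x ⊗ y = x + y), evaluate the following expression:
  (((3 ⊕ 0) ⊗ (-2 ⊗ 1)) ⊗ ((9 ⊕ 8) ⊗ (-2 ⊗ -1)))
(((3 ⊕ 0) ⊗ (-2 ⊗ 1)) ⊗ ((9 ⊕ 8) ⊗ (-2 ⊗ -1))) = 4

Expand innermost to outermost. Recall ⊕ takes the minimum of its arguments and ⊗ takes their sum. Working out the expression (((3 ⊕ 0) ⊗ (-2 ⊗ 1)) ⊗ ((9 ⊕ 8) ⊗ (-2 ⊗ -1))) gives 4.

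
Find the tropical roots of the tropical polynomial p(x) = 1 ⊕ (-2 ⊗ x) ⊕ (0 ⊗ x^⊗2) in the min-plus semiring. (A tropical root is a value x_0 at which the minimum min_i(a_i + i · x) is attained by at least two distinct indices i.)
Roots: {-2, 3}

Each tropical root is a break point of the lower envelope of the lines y = a_i + i · x (there are 3 lines, with slopes 0, 1, ..., 2). Only the lines that attain the minimum somewhere contribute to roots; other lines are dominated. Here the surviving (envelope) indices are i = 2, i = 1, i = 0.
Intersections between consecutive envelope lines give the roots: for adjacent envelope indices i < j the intersection is x = (a_i − a_j) / (j − i). Reading off the sorted break points: {-2, 3}.
Verification: at each break x_0, at least two indices attain the minimum of min_i(a_i + i · x_0).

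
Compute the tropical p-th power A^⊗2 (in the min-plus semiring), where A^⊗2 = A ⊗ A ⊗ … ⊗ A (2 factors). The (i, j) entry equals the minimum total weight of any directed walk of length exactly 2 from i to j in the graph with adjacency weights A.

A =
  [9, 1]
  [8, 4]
A^⊗2 =
  [9, 5]
  [12, 8]

Each entry (A^⊗2)_ij equals the minimum over all length-2 walks i = v_0 → v_1 → … → v_2 = j of Σ_t A[v_t][v_{t+1}]. For example, for (i, j) = (0, 1) we minimise over 2 possible intermediate vertex sequences; the minimum is 5, attained along the walk 0 → 1 → 1.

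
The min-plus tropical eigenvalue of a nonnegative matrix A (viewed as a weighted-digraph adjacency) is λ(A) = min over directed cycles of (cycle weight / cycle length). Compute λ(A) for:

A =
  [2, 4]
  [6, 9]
λ(A) = 2

Enumerate directed cycles and compute their means (weight / length). Sample:
  cycle 0 → 0: weight = 2, length = 1, mean = 2/1 ≈ 2.000
  cycle 1 → 1: weight = 9, length = 1, mean = 9/1 ≈ 9.000
  cycle 0 → 1 → 0: weight = 10, length = 2, mean = 10/2 ≈ 5.000
  cycle 1 → 0 → 1: weight = 10, length = 2, mean = 10/2 ≈ 5.000
Minimum mean = 2.000, attained e.g. along the cycle 0 → 0 with weight 2 and length 1. So λ(A) = 2/1 = 2.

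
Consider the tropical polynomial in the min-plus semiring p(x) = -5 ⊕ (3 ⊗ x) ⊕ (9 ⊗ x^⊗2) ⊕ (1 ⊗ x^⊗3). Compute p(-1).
p(-1) = -5

A tropical monomial a ⊗ x^⊗i evaluates to a + i · x. Evaluating each term at x = -1:
  Term 0 contributes -5 + 0 · -1 = -5
  Term 1 contributes 3 + 1 · -1 = 2
  Term 2 contributes 9 + 2 · -1 = 7
  Term 3 contributes 1 + 3 · -1 = -2
p(-1) = ⊕ of these = min[-5, 2, 7, -2] = -5.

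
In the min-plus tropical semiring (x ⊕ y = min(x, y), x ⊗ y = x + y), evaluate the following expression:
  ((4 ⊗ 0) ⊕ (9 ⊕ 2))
((4 ⊗ 0) ⊕ (9 ⊕ 2)) = 2

Expand innermost to outermost. Recall ⊕ takes the minimum of its arguments and ⊗ takes their sum. Working out the expression ((4 ⊗ 0) ⊕ (9 ⊕ 2)) gives 2.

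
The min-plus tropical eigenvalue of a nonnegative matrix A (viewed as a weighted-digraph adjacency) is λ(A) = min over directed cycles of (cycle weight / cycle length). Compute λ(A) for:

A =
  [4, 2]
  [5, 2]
λ(A) = 2

Enumerate directed cycles and compute their means (weight / length). Sample:
  cycle 0 → 0: weight = 4, length = 1, mean = 4/1 ≈ 4.000
  cycle 1 → 1: weight = 2, length = 1, mean = 2/1 ≈ 2.000
  cycle 0 → 1 → 0: weight = 7, length = 2, mean = 7/2 ≈ 3.500
  cycle 1 → 0 → 1: weight = 7, length = 2, mean = 7/2 ≈ 3.500
Minimum mean = 2.000, attained e.g. along the cycle 1 → 1 with weight 2 and length 1. So λ(A) = 2/1 = 2.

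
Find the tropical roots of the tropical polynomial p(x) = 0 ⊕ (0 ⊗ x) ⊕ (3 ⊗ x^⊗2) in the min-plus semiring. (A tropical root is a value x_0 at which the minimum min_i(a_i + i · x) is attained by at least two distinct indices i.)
Roots: {-3, 0}

Each tropical root is a break point of the lower envelope of the lines y = a_i + i · x (there are 3 lines, with slopes 0, 1, ..., 2). Only the lines that attain the minimum somewhere contribute to roots; other lines are dominated. Here the surviving (envelope) indices are i = 2, i = 1, i = 0.
Intersections between consecutive envelope lines give the roots: for adjacent envelope indices i < j the intersection is x = (a_i − a_j) / (j − i). Reading off the sorted break points: {-3, 0}.
Verification: at each break x_0, at least two indices attain the minimum of min_i(a_i + i · x_0).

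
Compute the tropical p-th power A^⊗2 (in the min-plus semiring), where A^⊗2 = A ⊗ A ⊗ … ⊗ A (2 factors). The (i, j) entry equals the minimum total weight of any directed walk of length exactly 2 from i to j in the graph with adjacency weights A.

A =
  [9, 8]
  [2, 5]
A^⊗2 =
  [10, 13]
  [7, 10]

Each entry (A^⊗2)_ij equals the minimum over all length-2 walks i = v_0 → v_1 → … → v_2 = j of Σ_t A[v_t][v_{t+1}]. For example, for (i, j) = (0, 1) we minimise over 2 possible intermediate vertex sequences; the minimum is 13, attained along the walk 0 → 1 → 1.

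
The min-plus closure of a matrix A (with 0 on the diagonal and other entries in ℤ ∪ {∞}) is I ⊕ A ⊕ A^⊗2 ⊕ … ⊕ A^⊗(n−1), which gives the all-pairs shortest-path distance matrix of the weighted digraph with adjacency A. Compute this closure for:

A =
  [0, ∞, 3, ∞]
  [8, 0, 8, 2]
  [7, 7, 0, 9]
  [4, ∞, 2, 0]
Closure =
  [0, 10, 3, 12]
  [6, 0, 4, 2]
  [7, 7, 0, 9]
  [4, 9, 2, 0]

This is the Floyd-Warshall all-pairs shortest-path computation. For each intermediate vertex k = 0, 1, …, 3, update dist[i][j] ← min(dist[i][j], dist[i][k] + dist[k][j]). The final matrix gives, for each (i, j), the minimum total weight of any directed path from i to j (possibly empty when i = j).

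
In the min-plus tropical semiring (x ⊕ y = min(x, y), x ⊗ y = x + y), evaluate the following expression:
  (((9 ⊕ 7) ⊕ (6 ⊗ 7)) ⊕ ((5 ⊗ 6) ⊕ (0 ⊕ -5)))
(((9 ⊕ 7) ⊕ (6 ⊗ 7)) ⊕ ((5 ⊗ 6) ⊕ (0 ⊕ -5))) = -5

Expand innermost to outermost. Recall ⊕ takes the minimum of its arguments and ⊗ takes their sum. Working out the expression (((9 ⊕ 7) ⊕ (6 ⊗ 7)) ⊕ ((5 ⊗ 6) ⊕ (0 ⊕ -5))) gives -5.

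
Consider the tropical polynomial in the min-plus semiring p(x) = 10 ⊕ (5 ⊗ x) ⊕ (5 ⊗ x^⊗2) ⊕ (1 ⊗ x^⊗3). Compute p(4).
p(4) = 9

A tropical monomial a ⊗ x^⊗i evaluates to a + i · x. Evaluating each term at x = 4:
  Term 0 contributes 10 + 0 · 4 = 10
  Term 1 contributes 5 + 1 · 4 = 9
  Term 2 contributes 5 + 2 · 4 = 13
  Term 3 contributes 1 + 3 · 4 = 13
p(4) = ⊕ of these = min[10, 9, 13, 13] = 9.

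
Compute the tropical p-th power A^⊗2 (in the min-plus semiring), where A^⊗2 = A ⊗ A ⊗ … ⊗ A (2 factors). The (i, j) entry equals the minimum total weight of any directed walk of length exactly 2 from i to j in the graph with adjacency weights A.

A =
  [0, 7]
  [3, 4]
A^⊗2 =
  [0, 7]
  [3, 8]

Each entry (A^⊗2)_ij equals the minimum over all length-2 walks i = v_0 → v_1 → … → v_2 = j of Σ_t A[v_t][v_{t+1}]. For example, for (i, j) = (0, 1) we minimise over 2 possible intermediate vertex sequences; the minimum is 7, attained along the walk 0 → 0 → 1.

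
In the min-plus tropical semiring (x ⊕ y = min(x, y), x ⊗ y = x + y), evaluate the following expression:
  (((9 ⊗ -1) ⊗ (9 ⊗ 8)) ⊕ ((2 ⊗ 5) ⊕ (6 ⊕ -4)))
(((9 ⊗ -1) ⊗ (9 ⊗ 8)) ⊕ ((2 ⊗ 5) ⊕ (6 ⊕ -4))) = -4

Expand innermost to outermost. Recall ⊕ takes the minimum of its arguments and ⊗ takes their sum. Working out the expression (((9 ⊗ -1) ⊗ (9 ⊗ 8)) ⊕ ((2 ⊗ 5) ⊕ (6 ⊕ -4))) gives -4.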